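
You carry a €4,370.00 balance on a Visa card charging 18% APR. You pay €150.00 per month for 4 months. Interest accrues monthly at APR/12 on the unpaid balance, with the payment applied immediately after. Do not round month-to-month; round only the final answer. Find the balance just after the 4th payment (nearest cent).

Monthly rate r = 18%/12 = 1.5% = 0.015.
Each month: B ← B·(1+r) − €150.00.
Month 1: interest €65.55; balance after payment €4,285.55.
Month 2: interest €64.28; balance after payment €4,199.83.
Month 3: interest €63.00; balance after payment €4,112.83.
Month 4: interest €61.69; balance after payment €4,024.52.

€4,024.52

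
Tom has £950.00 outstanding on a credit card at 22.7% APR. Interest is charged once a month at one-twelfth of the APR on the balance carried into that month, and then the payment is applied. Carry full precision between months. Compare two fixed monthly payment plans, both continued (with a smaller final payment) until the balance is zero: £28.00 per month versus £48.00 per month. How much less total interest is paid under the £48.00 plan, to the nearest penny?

£332.70

Monthly rate r = 22.7%/12 = 1.89167% = 0.0189167.
At £28.00/mo: n = ⌈−ln(1 − rB₀/P)/ln(1+r)⌉ = 55 payments (last £22.08); total interest = total paid − £950.00 = £584.08.
At £48.00/mo: 26 payments (last £1.38); total interest £251.38.
Interest saved = £584.08 − £251.38 = £332.70.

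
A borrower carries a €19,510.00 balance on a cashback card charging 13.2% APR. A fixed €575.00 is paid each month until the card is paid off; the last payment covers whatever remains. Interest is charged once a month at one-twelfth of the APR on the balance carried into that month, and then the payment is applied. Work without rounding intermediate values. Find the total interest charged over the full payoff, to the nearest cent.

€5,045.67

Monthly rate r = 13.2%/12 = 1.1% = 0.011.
Payoff takes n = ⌈−ln(1 − rB₀/P)/ln(1+r)⌉ = ⌈42.704⌉ = 43 payments; the last is €405.67.
Total paid = 42·€575.00 + €405.67 = €24,555.67.
Total interest = total paid − principal = €24,555.67 − €19,510.00 = €5,045.67.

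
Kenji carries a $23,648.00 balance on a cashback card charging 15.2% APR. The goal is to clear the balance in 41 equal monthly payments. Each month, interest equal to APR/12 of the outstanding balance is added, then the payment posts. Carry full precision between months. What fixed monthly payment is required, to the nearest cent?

Monthly rate r = 15.2%/12 = 1.26667% = 0.0126667.
Level-payment amortization: P = B₀·r / (1 − (1+r)^(−n)) = 23648.00·0.0126667 / (1 − 1.01267^(−41)).
Denominator 1 − (1+r)^(−41) = 0.403139425.
P = 299.541 / 0.403139425 ≈ 743.02.

$743.02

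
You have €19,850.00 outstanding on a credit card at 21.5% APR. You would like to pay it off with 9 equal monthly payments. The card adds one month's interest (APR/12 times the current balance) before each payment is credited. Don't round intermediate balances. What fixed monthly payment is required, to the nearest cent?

Monthly rate r = 21.5%/12 = 1.79167% = 0.0179167.
Level-payment amortization: P = B₀·r / (1 − (1+r)^(−n)) = 19850.00·0.0179167 / (1 − 1.01792^(−9)).
Denominator 1 − (1+r)^(−9) = 0.147704937.
P = 355.646 / 0.147704937 ≈ 2407.81.

€2,407.81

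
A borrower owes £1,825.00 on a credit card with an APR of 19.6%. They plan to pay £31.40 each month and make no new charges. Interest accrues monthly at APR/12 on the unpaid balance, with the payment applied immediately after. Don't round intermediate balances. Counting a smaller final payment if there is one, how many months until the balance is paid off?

Monthly rate r = 19.6%/12 = 1.63333% = 0.0163333.
Recurrence: B ← B·(1+r) − £31.40.
Month 1: interest £29.81; balance after payment £1,823.41.
Month 2: interest £29.78; balance after payment £1,821.79.
Closed form: n = −ln(1 − rB₀/P)/ln(1+r) = −ln(0.05069)/ln(1.01633) ≈ 184.060, so the balance reaches zero during payment 185.

185 months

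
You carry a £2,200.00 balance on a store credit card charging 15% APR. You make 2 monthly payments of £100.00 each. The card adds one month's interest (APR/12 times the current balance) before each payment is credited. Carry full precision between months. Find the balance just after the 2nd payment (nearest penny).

Monthly rate r = 15%/12 = 1.25% = 0.0125.
Each month: B ← B·(1+r) − £100.00.
Month 1: interest £27.50; balance after payment £2,127.50.
Month 2: interest £26.59; balance after payment £2,054.09.

£2,054.09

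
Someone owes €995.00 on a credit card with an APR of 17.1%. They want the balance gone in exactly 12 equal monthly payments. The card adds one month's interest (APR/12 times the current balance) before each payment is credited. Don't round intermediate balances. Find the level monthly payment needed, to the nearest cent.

€90.80

Monthly rate r = 17.1%/12 = 1.425% = 0.01425.
Level-payment amortization: P = B₀·r / (1 − (1+r)^(−n)) = 995.00·0.01425 / (1 − 1.01425^(−12)).
Denominator 1 − (1+r)^(−12) = 0.156160592.
P = 14.1788 / 0.156160592 ≈ 90.80.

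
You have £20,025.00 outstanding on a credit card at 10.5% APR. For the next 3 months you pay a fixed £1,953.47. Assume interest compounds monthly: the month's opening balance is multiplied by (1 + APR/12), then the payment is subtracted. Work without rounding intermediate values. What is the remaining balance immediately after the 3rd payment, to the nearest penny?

Monthly rate r = 10.5%/12 = 0.875% = 0.00875.
Each month: B ← B·(1+r) − £1,953.47.
Month 1: interest £175.22; balance after payment £18,246.75.
Month 2: interest £159.66; balance after payment £16,452.94.
Month 3: interest £143.96; balance after payment £14,643.43.

£14,643.43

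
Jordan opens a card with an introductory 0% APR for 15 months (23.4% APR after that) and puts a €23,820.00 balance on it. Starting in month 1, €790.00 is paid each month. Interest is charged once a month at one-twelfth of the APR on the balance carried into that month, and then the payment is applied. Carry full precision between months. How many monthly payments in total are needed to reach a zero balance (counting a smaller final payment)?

Promo months 1–15 at r₀ = 0%/12 = 0; months 16+ at r₁ = 23.4%/12 = 0.0195.
After month 15 (no interest yet): B = €23,820.00 − 15·€790.00 = €11,970.00.
Then at r₁ with €790.00/mo: n₂ = −ln(1 − r₁·B/P)/ln(1+r₁) ≈ 18.13 → 19 more payments.

34 months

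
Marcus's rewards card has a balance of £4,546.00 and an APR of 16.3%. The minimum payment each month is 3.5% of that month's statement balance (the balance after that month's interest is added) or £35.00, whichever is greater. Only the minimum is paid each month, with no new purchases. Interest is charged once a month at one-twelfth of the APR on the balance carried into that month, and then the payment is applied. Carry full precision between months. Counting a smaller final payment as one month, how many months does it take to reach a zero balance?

Monthly rate r = 16.3%/12 = 1.35833% = 0.0135833.
While 3.5% of the post-interest balance exceeds £35.00, each month B ← (B·(1+r))·(1 − 0.035), i.e. B shrinks by the factor (1+r)·0.965 = 0.97811.
This holds for months 1–70. Entering month 71 the balance is £965.39; 3.5% of the post-interest balance is now below £35.00, so the flat £35.00 minimum applies from here.
From month 71 a fixed £35.00 at rate r clears £965.39 in 35 more payments. Total: 70 + 35 = 105 months.

105 months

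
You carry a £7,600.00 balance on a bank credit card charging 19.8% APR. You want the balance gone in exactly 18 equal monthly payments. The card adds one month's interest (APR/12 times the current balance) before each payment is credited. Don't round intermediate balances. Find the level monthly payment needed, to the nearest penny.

£491.47

Monthly rate r = 19.8%/12 = 1.65% = 0.0165.
Level-payment amortization: P = B₀·r / (1 − (1+r)^(−n)) = 7600.00·0.0165 / (1 − 1.0165^(−18)).
Denominator 1 − (1+r)^(−18) = 0.255152942.
P = 125.4 / 0.255152942 ≈ 491.47.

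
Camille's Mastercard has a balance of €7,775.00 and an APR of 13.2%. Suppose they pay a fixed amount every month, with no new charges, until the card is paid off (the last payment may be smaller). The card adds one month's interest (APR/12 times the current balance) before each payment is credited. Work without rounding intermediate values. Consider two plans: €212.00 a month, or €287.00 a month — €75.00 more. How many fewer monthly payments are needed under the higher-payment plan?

15 fewer payments

Monthly rate r = 13.2%/12 = 1.1% = 0.011.
At €212.00/mo: n = ⌈−ln(1 − rB₀/P)/ln(1+r)⌉ = 48 payments (last €46.02); total interest = total paid − €7,775.00 = €2,235.02.
At €287.00/mo: 33 payments (last €98.44); total interest €1,507.44.
Payments saved = 48 − 33 = 15.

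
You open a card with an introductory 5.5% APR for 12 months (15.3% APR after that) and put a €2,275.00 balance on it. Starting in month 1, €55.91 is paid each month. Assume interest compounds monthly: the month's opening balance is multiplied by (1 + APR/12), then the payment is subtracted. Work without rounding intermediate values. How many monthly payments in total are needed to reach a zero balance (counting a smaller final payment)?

Promo months 1–12 at r₀ = 5.5%/12 = 0.00458333; months 13+ at r₁ = 15.3%/12 = 0.01275.
After month 12: iterate B ← B·(1+r₀) − €55.91 for 12 months → €1,715.23.
Then at r₁ with €55.91/mo: n₂ = −ln(1 − r₁·B/P)/ln(1+r₁) ≈ 39.16 → 40 more payments.

52 months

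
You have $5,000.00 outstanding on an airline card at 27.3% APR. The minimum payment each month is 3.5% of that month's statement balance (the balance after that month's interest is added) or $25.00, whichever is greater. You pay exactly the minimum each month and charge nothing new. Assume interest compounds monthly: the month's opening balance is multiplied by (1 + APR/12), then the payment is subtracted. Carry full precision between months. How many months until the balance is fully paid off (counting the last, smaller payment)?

Monthly rate r = 27.3%/12 = 2.275% = 0.02275.
While 3.5% of the post-interest balance exceeds $25.00, each month B ← (B·(1+r))·(1 − 0.035), i.e. B shrinks by the factor (1+r)·0.965 = 0.98695.
This holds for months 1–150. Entering month 151 the balance is $697.41; 3.5% of the post-interest balance is now below $25.00, so the flat $25.00 minimum applies from here.
From month 151 a fixed $25.00 at rate r clears $697.41 in 45 more payments. Total: 150 + 45 = 195 months.

195 months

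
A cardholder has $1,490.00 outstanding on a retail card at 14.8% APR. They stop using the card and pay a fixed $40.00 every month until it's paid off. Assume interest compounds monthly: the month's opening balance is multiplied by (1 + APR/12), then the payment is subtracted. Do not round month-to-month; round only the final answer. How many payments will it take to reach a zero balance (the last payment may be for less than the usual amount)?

51 payments

Monthly rate r = 14.8%/12 = 1.23333% = 0.0123333.
Recurrence: B ← B·(1+r) − $40.00.
Month 1: interest $18.38; balance after payment $1,468.38.
Month 2: interest $18.11; balance after payment $1,446.49.
Closed form: n = −ln(1 − rB₀/P)/ln(1+r) = −ln(0.54058)/ln(1.01233) ≈ 50.180, so the balance reaches zero during payment 51.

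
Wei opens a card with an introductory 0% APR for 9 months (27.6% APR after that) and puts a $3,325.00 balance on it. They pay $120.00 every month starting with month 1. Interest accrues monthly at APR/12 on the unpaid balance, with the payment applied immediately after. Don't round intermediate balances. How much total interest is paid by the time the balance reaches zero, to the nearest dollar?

$724

Promo months 1–9 at r₀ = 0%/12 = 0; months 10+ at r₁ = 27.6%/12 = 0.023.
After month 9 (no interest yet): B = $3,325.00 − 9·$120.00 = $2,245.00.
Then at r₁ with $120.00/mo: n₂ = −ln(1 − r₁·B/P)/ln(1+r₁) ≈ 24.74 → 25 more payments.
Total paid = 33·$120.00 + $89.36 = $4,049.36; interest = $4,049.36 − $3,325.00 = $724.36.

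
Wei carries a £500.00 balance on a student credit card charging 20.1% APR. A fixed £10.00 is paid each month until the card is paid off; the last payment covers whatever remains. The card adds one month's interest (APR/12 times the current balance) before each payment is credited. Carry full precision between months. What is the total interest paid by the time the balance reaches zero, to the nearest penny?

Monthly rate r = 20.1%/12 = 1.675% = 0.01675.
Payoff takes n = ⌈−ln(1 − rB₀/P)/ln(1+r)⌉ = ⌈109.388⌉ = 110 payments; the last is £3.90.
Total paid = 109·£10.00 + £3.90 = £1,093.90.
Total interest = total paid − principal = £1,093.90 − £500.00 = £593.90.

£593.90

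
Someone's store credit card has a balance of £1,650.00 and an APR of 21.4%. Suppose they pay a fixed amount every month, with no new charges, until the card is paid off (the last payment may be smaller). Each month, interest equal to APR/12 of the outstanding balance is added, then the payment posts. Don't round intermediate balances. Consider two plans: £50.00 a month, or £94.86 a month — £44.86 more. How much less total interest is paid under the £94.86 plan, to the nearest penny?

Monthly rate r = 21.4%/12 = 1.78333% = 0.0178333.
At £50.00/mo: n = ⌈−ln(1 − rB₀/P)/ln(1+r)⌉ = 51 payments (last £11.78); total interest = total paid − £1,650.00 = £861.78.
At £94.86/mo: 22 payments (last £0.78); total interest £342.84.
Interest saved = £861.78 − £342.84 = £518.94.

£518.94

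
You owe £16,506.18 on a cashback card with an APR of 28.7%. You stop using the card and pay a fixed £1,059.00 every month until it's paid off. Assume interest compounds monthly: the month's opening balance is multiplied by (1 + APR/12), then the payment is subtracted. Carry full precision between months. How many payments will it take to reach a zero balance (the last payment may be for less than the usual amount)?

Monthly rate r = 28.7%/12 = 2.39167% = 0.0239167.
Recurrence: B ← B·(1+r) − £1,059.00.
Month 1: interest £394.77; balance after payment £15,841.95.
Month 2: interest £378.89; balance after payment £15,161.84.
Closed form: n = −ln(1 − rB₀/P)/ln(1+r) = −ln(0.62722)/ln(1.02392) ≈ 19.736, so the balance reaches zero during payment 20.

20 payments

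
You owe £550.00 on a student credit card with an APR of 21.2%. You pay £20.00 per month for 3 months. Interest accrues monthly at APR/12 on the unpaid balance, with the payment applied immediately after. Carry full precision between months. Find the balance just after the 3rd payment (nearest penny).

Monthly rate r = 21.2%/12 = 1.76667% = 0.0176667.
Each month: B ← B·(1+r) − £20.00.
Month 1: interest £9.72; balance after payment £539.72.
Month 2: interest £9.53; balance after payment £529.25.
Month 3: interest £9.35; balance after payment £518.60.

£518.60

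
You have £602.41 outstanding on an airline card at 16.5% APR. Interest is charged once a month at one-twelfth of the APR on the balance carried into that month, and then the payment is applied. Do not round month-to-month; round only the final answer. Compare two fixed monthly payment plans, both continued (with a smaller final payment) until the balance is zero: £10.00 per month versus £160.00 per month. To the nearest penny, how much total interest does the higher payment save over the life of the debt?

Monthly rate r = 16.5%/12 = 1.375% = 0.01375.
At £10.00/mo: n = ⌈−ln(1 − rB₀/P)/ln(1+r)⌉ = 130 payments (last £0.31); total interest = total paid − £602.41 = £687.90.
At £160.00/mo: 4 payments (last £142.91); total interest £20.50.
Interest saved = £687.90 − £20.50 = £667.40.

£667.40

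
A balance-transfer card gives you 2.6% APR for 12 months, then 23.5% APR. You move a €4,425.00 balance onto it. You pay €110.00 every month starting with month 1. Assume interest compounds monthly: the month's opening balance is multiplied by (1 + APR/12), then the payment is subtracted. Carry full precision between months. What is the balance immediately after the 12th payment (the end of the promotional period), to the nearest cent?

Promo months 1–12 at r₀ = 2.6%/12 = 0.00216667; months 13+ at r₁ = 23.5%/12 = 0.0195833.
After month 12: iterate B ← B·(1+r₀) − €110.00 for 12 months → €3,205.59.

€3,205.59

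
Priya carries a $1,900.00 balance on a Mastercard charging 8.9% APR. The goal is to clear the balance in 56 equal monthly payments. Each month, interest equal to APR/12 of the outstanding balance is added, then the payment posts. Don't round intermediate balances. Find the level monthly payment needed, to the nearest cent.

$41.58

Monthly rate r = 8.9%/12 = 0.741667% = 0.00741667.
Level-payment amortization: P = B₀·r / (1 − (1+r)^(−n)) = 1900.00·0.00741667 / (1 − 1.00742^(−56)).
Denominator 1 − (1+r)^(−56) = 0.338867306.
P = 14.0917 / 0.338867306 ≈ 41.58.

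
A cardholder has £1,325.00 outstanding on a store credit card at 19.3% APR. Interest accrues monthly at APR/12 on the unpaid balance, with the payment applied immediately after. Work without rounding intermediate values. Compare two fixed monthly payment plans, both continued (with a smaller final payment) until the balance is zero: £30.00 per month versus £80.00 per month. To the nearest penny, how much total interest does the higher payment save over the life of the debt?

£776.50

Monthly rate r = 19.3%/12 = 1.60833% = 0.0160833.
At £30.00/mo: n = ⌈−ln(1 − rB₀/P)/ln(1+r)⌉ = 78 payments (last £19.81); total interest = total paid − £1,325.00 = £1,004.81.
At £80.00/mo: 20 payments (last £33.31); total interest £228.31.
Interest saved = £1,004.81 − £228.31 = £776.50.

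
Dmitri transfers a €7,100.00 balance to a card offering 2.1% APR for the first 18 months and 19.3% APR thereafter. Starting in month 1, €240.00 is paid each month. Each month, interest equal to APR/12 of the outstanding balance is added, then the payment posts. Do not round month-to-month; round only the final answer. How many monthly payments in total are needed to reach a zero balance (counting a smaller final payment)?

Promo months 1–18 at r₀ = 2.1%/12 = 0.00175; months 19+ at r₁ = 19.3%/12 = 0.0160833.
After month 18: iterate B ← B·(1+r₀) − €240.00 for 18 months → €2,942.14.
Then at r₁ with €240.00/mo: n₂ = −ln(1 − r₁·B/P)/ln(1+r₁) ≈ 13.76 → 14 more payments.

32 payments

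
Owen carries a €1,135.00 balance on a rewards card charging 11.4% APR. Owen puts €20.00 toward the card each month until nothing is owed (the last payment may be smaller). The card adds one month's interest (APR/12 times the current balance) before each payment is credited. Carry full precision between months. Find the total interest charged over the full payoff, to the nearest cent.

€503.54

Monthly rate r = 11.4%/12 = 0.95% = 0.0095.
Payoff takes n = ⌈−ln(1 − rB₀/P)/ln(1+r)⌉ = ⌈81.927⌉ = 82 payments; the last is €18.54.
Total paid = 81·€20.00 + €18.54 = €1,638.54.
Total interest = total paid − principal = €1,638.54 − €1,135.00 = €503.54.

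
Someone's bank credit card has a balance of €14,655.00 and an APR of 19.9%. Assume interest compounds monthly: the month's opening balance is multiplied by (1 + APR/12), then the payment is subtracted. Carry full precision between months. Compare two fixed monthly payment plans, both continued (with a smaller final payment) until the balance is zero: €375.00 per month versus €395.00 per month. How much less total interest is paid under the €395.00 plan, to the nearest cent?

Monthly rate r = 19.9%/12 = 1.65833% = 0.0165833.
At €375.00/mo: n = ⌈−ln(1 − rB₀/P)/ln(1+r)⌉ = 64 payments (last €186.82); total interest = total paid − €14,655.00 = €9,156.82.
At €395.00/mo: 59 payments (last €30.23); total interest €8,285.23.
Interest saved = €9,156.82 − €8,285.23 = €871.59.

€871.59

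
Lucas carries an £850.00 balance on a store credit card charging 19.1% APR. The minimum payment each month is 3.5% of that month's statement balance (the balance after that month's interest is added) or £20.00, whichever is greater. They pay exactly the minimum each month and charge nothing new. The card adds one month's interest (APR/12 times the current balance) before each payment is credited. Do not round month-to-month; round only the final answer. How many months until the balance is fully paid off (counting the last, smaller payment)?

59 months

Monthly rate r = 19.1%/12 = 1.59167% = 0.0159167.
While 3.5% of the post-interest balance exceeds £20.00, each month B ← (B·(1+r))·(1 − 0.035), i.e. B shrinks by the factor (1+r)·0.965 = 0.98036.
This holds for months 1–21. Entering month 22 the balance is £560.42; 3.5% of the post-interest balance is now below £20.00, so the flat £20.00 minimum applies from here.
From month 22 a fixed £20.00 at rate r clears £560.42 in 38 more payments. Total: 21 + 38 = 59 months.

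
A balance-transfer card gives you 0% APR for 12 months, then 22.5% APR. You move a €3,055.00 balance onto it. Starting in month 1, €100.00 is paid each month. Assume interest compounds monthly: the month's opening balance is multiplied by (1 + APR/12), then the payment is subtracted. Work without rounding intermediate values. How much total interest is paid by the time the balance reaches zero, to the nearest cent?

€445.90

Promo months 1–12 at r₀ = 0%/12 = 0; months 13+ at r₁ = 22.5%/12 = 0.01875.
After month 12 (no interest yet): B = €3,055.00 − 12·€100.00 = €1,855.00.
Then at r₁ with €100.00/mo: n₂ = −ln(1 − r₁·B/P)/ln(1+r₁) ≈ 23.01 → 24 more payments.
Total paid = 35·€100.00 + €0.90 = €3,500.90; interest = €3,500.90 − €3,055.00 = €445.90.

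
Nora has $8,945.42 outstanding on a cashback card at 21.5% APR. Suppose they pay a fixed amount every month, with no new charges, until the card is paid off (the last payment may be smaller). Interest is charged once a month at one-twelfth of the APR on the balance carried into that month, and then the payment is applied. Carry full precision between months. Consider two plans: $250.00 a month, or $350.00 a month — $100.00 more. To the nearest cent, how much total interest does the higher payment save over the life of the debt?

$2,356.37

Monthly rate r = 21.5%/12 = 1.79167% = 0.0179167.
At $250.00/mo: n = ⌈−ln(1 − rB₀/P)/ln(1+r)⌉ = 58 payments (last $176.02); total interest = total paid − $8,945.42 = $5,480.60.
At $350.00/mo: 35 payments (last $169.65); total interest $3,124.23.
Interest saved = $5,480.60 − $3,124.23 = $2,356.37.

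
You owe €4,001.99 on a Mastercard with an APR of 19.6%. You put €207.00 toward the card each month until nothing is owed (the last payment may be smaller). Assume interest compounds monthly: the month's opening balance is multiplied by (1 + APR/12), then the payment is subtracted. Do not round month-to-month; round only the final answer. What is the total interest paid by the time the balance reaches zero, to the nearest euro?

Monthly rate r = 19.6%/12 = 1.63333% = 0.0163333.
Payoff takes n = ⌈−ln(1 − rB₀/P)/ln(1+r)⌉ = ⌈23.422⌉ = 24 payments; the last is €87.80.
Total paid = 23·€207.00 + €87.80 = €4,848.80.
Total interest = total paid − principal = €4,848.80 − €4,001.99 = €846.81.

€847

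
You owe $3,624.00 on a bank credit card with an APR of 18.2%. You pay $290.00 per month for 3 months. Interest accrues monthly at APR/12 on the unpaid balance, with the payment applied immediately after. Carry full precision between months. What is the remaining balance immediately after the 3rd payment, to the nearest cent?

$2,908.14

Monthly rate r = 18.2%/12 = 1.51667% = 0.0151667.
Each month: B ← B·(1+r) − $290.00.
Month 1: interest $54.96; balance after payment $3,388.96.
Month 2: interest $51.40; balance after payment $3,150.36.
Month 3: interest $47.78; balance after payment $2,908.14.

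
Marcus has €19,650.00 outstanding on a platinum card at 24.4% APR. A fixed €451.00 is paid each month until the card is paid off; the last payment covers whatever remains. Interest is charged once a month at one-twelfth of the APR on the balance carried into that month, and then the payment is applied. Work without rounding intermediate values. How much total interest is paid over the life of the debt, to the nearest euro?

Monthly rate r = 24.4%/12 = 2.03333% = 0.0203333.
Payoff takes n = ⌈−ln(1 − rB₀/P)/ln(1+r)⌉ = ⌈107.845⌉ = 108 payments; the last is €381.80.
Total paid = 107·€451.00 + €381.80 = €48,638.80.
Total interest = total paid − principal = €48,638.80 − €19,650.00 = €28,988.80.

€28,989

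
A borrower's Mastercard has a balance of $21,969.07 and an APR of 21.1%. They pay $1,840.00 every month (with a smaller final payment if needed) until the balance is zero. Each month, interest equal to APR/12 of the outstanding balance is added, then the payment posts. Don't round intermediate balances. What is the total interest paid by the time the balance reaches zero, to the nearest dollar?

Monthly rate r = 21.1%/12 = 1.75833% = 0.0175833.
Payoff takes n = ⌈−ln(1 − rB₀/P)/ln(1+r)⌉ = ⌈13.519⌉ = 14 payments; the last is $959.27.
Total paid = 13·$1,840.00 + $959.27 = $24,879.27.
Total interest = total paid − principal = $24,879.27 − $21,969.07 = $2,910.20.

$2,910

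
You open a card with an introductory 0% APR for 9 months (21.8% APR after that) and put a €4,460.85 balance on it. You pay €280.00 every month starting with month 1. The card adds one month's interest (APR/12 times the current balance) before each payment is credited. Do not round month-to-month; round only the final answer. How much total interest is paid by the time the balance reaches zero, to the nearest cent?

€152.95

Promo months 1–9 at r₀ = 0%/12 = 0; months 10+ at r₁ = 21.8%/12 = 0.0181667.
After month 9 (no interest yet): B = €4,460.85 − 9·€280.00 = €1,940.85.
Then at r₁ with €280.00/mo: n₂ = −ln(1 − r₁·B/P)/ln(1+r₁) ≈ 7.48 → 8 more payments.
Total paid = 16·€280.00 + €133.80 = €4,613.80; interest = €4,613.80 − €4,460.85 = €152.95.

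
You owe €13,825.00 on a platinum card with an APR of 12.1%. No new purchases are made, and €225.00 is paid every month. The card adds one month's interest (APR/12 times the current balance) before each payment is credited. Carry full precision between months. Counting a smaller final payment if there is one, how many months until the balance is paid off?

97 payments

Monthly rate r = 12.1%/12 = 1.00833% = 0.0100833.
Recurrence: B ← B·(1+r) − €225.00.
Month 1: interest €139.40; balance after payment €13,739.40.
Month 2: interest €138.54; balance after payment €13,652.94.
Closed form: n = −ln(1 − rB₀/P)/ln(1+r) = −ln(0.38044)/ln(1.01008) ≈ 96.328, so the balance reaches zero during payment 97.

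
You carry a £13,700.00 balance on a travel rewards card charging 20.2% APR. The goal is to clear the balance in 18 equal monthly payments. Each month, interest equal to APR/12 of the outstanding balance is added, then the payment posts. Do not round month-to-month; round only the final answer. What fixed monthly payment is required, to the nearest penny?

Monthly rate r = 20.2%/12 = 1.68333% = 0.0168333.
Level-payment amortization: P = B₀·r / (1 − (1+r)^(−n)) = 13700.00·0.0168333 / (1 − 1.01683^(−18)).
Denominator 1 − (1+r)^(−18) = 0.259535815.
P = 230.617 / 0.259535815 ≈ 888.57.

£888.57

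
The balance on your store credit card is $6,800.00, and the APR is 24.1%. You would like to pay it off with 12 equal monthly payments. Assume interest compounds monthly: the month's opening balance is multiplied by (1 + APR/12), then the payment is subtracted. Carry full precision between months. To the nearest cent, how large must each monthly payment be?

$643.33

Monthly rate r = 24.1%/12 = 2.00833% = 0.0200833.
Level-payment amortization: P = B₀·r / (1 − (1+r)^(−n)) = 6800.00·0.0200833 / (1 − 1.02008^(−12)).
Denominator 1 − (1+r)^(−12) = 0.212279447.
P = 136.567 / 0.212279447 ≈ 643.33.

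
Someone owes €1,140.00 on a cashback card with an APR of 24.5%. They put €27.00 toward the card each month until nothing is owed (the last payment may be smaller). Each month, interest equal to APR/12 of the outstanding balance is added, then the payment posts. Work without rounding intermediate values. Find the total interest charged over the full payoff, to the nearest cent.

Monthly rate r = 24.5%/12 = 2.04167% = 0.0204167.
Payoff takes n = ⌈−ln(1 − rB₀/P)/ln(1+r)⌉ = ⌈98.004⌉ = 99 payments; the last is €0.12.
Total paid = 98·€27.00 + €0.12 = €2,646.12.
Total interest = total paid − principal = €2,646.12 − €1,140.00 = €1,506.12.

€1,506.12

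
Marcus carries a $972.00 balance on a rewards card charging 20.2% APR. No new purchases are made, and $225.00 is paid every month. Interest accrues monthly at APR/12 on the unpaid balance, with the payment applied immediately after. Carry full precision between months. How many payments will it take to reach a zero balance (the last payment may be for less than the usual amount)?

5 months

Monthly rate r = 20.2%/12 = 1.68333% = 0.0168333.
Recurrence: B ← B·(1+r) − $225.00.
Month 1: interest $16.36; balance after payment $763.36.
Month 2: interest $12.85; balance after payment $551.21.
Month 3: interest $9.28; balance after payment $335.49.
Month 4: interest $5.65; balance after payment $116.14.
Month 5: interest $1.95; balance after payment $0.00.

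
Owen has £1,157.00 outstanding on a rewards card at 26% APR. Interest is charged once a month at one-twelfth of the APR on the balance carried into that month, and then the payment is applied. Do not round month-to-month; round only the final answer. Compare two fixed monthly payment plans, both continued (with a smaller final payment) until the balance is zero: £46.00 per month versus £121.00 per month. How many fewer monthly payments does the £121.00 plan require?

26 fewer payments

Monthly rate r = 26%/12 = 2.16667% = 0.0216667.
At £46.00/mo: n = ⌈−ln(1 − rB₀/P)/ln(1+r)⌉ = 37 payments (last £33.81); total interest = total paid − £1,157.00 = £532.81.
At £121.00/mo: 11 payments (last £100.67); total interest £153.67.
Payments saved = 37 − 11 = 26.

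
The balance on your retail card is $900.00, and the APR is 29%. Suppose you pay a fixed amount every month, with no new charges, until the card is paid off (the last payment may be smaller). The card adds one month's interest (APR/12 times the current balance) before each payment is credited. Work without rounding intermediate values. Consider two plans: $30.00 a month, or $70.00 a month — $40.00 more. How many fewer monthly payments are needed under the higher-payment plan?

Monthly rate r = 29%/12 = 2.41667% = 0.0241667.
At $30.00/mo: n = ⌈−ln(1 − rB₀/P)/ln(1+r)⌉ = 55 payments (last $1.91); total interest = total paid − $900.00 = $721.91.
At $70.00/mo: 16 payments (last $40.98); total interest $190.98.
Payments saved = 55 − 16 = 39.

39 fewer payments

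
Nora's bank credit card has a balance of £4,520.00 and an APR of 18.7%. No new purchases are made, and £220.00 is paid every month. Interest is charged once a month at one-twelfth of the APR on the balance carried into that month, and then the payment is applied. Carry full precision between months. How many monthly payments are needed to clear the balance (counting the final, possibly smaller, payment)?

25 payments

Monthly rate r = 18.7%/12 = 1.55833% = 0.0155833.
Recurrence: B ← B·(1+r) − £220.00.
Month 1: interest £70.44; balance after payment £4,370.44.
Month 2: interest £68.11; balance after payment £4,218.54.
Closed form: n = −ln(1 − rB₀/P)/ln(1+r) = −ln(0.67983)/ln(1.01558) ≈ 24.957, so the balance reaches zero during payment 25.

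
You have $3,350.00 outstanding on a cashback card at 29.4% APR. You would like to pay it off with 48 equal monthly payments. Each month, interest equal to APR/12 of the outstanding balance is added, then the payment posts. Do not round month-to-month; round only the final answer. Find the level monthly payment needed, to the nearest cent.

$119.45

Monthly rate r = 29.4%/12 = 2.45% = 0.0245.
Level-payment amortization: P = B₀·r / (1 − (1+r)^(−n)) = 3350.00·0.0245 / (1 − 1.0245^(−48)).
Denominator 1 − (1+r)^(−48) = 0.687085428.
P = 82.075 / 0.687085428 ≈ 119.45.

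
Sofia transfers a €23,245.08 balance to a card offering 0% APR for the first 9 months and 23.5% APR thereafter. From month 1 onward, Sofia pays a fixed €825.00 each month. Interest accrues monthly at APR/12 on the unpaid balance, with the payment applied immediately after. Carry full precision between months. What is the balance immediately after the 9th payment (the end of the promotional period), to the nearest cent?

Promo months 1–9 at r₀ = 0%/12 = 0; months 10+ at r₁ = 23.5%/12 = 0.0195833.
After month 9 (no interest yet): B = €23,245.08 − 9·€825.00 = €15,820.08.

€15,820.08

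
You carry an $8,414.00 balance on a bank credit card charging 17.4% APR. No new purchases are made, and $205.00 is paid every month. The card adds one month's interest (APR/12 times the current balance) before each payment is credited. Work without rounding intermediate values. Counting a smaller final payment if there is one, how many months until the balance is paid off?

Monthly rate r = 17.4%/12 = 1.45% = 0.0145.
Recurrence: B ← B·(1+r) − $205.00.
Month 1: interest $122.00; balance after payment $8,331.00.
Month 2: interest $120.80; balance after payment $8,246.80.
Closed form: n = −ln(1 − rB₀/P)/ln(1+r) = −ln(0.40486)/ln(1.0145) ≈ 62.810, so the balance reaches zero during payment 63.

63 payments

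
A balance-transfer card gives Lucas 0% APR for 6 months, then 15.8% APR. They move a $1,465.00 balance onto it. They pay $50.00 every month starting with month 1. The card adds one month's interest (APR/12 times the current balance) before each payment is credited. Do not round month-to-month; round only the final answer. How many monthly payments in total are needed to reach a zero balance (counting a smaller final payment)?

Promo months 1–6 at r₀ = 0%/12 = 0; months 7+ at r₁ = 15.8%/12 = 0.0131667.
After month 6 (no interest yet): B = $1,465.00 − 6·$50.00 = $1,165.00.
Then at r₁ with $50.00/mo: n₂ = −ln(1 − r₁·B/P)/ln(1+r₁) ≈ 28.01 → 29 more payments.

35 payments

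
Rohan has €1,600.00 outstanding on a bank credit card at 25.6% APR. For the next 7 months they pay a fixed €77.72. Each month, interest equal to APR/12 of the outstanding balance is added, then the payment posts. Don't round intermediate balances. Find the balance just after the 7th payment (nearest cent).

Monthly rate r = 25.6%/12 = 2.13333% = 0.0213333.
Each month: B ← B·(1+r) − €77.72.
Month 1: interest €34.13; balance after payment €1,556.41.
Month 2: interest €33.20; balance after payment €1,511.90.
Month 3: interest €32.25; balance after payment €1,466.43.
Month 4: interest €31.28; balance after payment €1,419.99.
Month 5: interest €30.29; balance after payment €1,372.57.
Month 6: interest €29.28; balance after payment €1,324.13.
Month 7: interest €28.25; balance after payment €1,274.66.

€1,274.66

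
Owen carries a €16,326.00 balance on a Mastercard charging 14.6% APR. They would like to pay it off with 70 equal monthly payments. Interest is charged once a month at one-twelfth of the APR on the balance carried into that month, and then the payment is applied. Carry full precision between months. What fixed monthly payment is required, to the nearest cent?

Monthly rate r = 14.6%/12 = 1.21667% = 0.0121667.
Level-payment amortization: P = B₀·r / (1 − (1+r)^(−n)) = 16326.00·0.0121667 / (1 − 1.01217^(−70)).
Denominator 1 − (1+r)^(−70) = 0.57109822.
P = 198.633 / 0.57109822 ≈ 347.81.

€347.81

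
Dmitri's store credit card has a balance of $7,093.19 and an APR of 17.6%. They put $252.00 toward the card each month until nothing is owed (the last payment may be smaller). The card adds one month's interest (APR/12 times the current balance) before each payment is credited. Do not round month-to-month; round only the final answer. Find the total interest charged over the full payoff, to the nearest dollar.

Monthly rate r = 17.6%/12 = 1.46667% = 0.0146667.
Payoff takes n = ⌈−ln(1 − rB₀/P)/ln(1+r)⌉ = ⌈36.568⌉ = 37 payments; the last is $143.71.
Total paid = 36·$252.00 + $143.71 = $9,215.71.
Total interest = total paid − principal = $9,215.71 − $7,093.19 = $2,122.52.

$2,123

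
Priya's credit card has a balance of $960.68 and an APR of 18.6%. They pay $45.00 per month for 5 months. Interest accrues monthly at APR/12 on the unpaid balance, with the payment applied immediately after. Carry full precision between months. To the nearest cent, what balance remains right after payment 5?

Monthly rate r = 18.6%/12 = 1.55% = 0.0155.
Each month: B ← B·(1+r) − $45.00.
Month 1: interest $14.89; balance after payment $930.57.
Month 2: interest $14.42; balance after payment $899.99.
Month 3: interest $13.95; balance after payment $868.94.
Month 4: interest $13.47; balance after payment $837.41.
Month 5: interest $12.98; balance after payment $805.39.

$805.39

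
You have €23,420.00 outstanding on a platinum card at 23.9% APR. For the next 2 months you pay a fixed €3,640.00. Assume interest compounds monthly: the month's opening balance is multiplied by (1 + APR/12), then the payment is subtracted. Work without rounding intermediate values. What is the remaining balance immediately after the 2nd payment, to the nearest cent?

€17,009.69

Monthly rate r = 23.9%/12 = 1.99167% = 0.0199167.
Each month: B ← B·(1+r) − €3,640.00.
Month 1: interest €466.45; balance after payment €20,246.45.
Month 2: interest €403.24; balance after payment €17,009.69.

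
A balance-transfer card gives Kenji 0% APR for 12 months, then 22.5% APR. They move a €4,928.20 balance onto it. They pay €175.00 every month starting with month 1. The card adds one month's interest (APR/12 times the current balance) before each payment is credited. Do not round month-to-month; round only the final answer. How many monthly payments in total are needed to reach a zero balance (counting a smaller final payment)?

32 months

Promo months 1–12 at r₀ = 0%/12 = 0; months 13+ at r₁ = 22.5%/12 = 0.01875.
After month 12 (no interest yet): B = €4,928.20 − 12·€175.00 = €2,828.20.
Then at r₁ with €175.00/mo: n₂ = −ln(1 − r₁·B/P)/ln(1+r₁) ≈ 19.43 → 20 more payments.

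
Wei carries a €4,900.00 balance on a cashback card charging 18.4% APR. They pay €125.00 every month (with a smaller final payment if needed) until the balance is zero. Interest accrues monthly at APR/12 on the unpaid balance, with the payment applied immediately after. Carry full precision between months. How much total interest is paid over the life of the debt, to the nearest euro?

Monthly rate r = 18.4%/12 = 1.53333% = 0.0153333.
Payoff takes n = ⌈−ln(1 − rB₀/P)/ln(1+r)⌉ = ⌈60.391⌉ = 61 payments; the last is €49.05.
Total paid = 60·€125.00 + €49.05 = €7,549.05.
Total interest = total paid − principal = €7,549.05 − €4,900.00 = €2,649.05.

€2,649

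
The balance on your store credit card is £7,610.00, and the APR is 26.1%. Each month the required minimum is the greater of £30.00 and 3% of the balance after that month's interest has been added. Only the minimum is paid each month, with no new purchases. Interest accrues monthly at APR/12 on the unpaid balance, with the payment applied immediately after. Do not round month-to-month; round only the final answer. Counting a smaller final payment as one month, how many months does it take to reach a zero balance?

287 months

Monthly rate r = 26.1%/12 = 2.175% = 0.02175.
While 3% of the post-interest balance exceeds £30.00, each month B ← (B·(1+r))·(1 − 0.03), i.e. B shrinks by the factor (1+r)·0.97 = 0.9911.
This holds for months 1–230. Entering month 231 the balance is £973.09; 3% of the post-interest balance is now below £30.00, so the flat £30.00 minimum applies from here.
From month 231 a fixed £30.00 at rate r clears £973.09 in 57 more payments. Total: 230 + 57 = 287 months.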